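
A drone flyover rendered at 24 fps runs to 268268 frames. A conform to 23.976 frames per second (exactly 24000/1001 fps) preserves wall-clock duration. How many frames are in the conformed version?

268000 frames

Target frames = source frames × (target rate / source rate) = 268268 × (24000/1001)/(24) = 268268 × 1000/1001 = 268000.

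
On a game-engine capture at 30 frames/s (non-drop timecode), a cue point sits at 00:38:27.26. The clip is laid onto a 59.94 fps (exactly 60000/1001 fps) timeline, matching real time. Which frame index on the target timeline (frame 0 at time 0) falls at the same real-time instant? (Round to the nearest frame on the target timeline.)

frame 138334

Source frame index: (0×3600 + 38×60 + 27) × 30 + 26 = 69236.
Real time: 69236 / (30) = 34618/15 s.
Target frame: (34618/15) × (60000/1001) = 138472000/1001 ≈ 138333.666 → 138334.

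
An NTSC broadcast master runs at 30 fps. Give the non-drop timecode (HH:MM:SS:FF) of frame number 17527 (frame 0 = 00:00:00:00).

00:09:44:07

17527 ÷ 30 = 584 full seconds, remainder 7 frames.
584 s = 0 h 9 min 44 s.
Timecode: 00:09:44:07.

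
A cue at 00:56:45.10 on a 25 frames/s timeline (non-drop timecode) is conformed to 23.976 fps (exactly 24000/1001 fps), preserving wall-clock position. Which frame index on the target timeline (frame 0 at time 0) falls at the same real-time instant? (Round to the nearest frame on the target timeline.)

frame 81648

Source frame index: (0×3600 + 56×60 + 45) × 25 + 10 = 85135.
Real time: 85135 / (25) = 17027/5 s.
Target frame: (17027/5) × (24000/1001) = 81729600/1001 ≈ 81647.952 → 81648.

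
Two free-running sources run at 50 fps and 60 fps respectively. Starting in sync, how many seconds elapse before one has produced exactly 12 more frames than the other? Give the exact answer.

The gap grows by |60 − 50| = 10 frames per second.
Time for a 12-frame gap: 12 ÷ (10) = 1.2 s.

1.2 seconds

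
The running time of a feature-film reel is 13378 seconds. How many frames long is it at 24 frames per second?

Frames = 13378 × 24 = 321072.

321072 frames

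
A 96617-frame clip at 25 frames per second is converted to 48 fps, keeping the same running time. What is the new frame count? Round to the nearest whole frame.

Frames at target rate = 96617 × (48) / (25) = 4637616/25 ≈ 185504.640.
Nearest whole frame: 185505.

185505 frames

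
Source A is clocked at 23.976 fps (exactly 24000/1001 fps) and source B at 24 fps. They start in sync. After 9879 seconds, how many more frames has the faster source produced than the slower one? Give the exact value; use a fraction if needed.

A emits 24000/1001 × 9879 = 237096000/1001 frames; B emits 24 × 9879 = 237096.
Difference = 237096/1001 frames (≈ 236.8591); B is ahead of A.

237096/1001 frames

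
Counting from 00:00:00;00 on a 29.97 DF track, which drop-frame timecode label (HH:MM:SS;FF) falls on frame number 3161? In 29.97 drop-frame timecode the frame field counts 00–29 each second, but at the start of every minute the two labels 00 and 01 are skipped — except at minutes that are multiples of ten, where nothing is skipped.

00:01:45;13

Each 10-minute DF block holds 10 × 60 × 30 − 9 × 2 = 17982 frames. 3161 ÷ 17982 → 0 full blocks, remainder 3161.
Within the partial block the first minute is 1800 frames and each further minute 1798, so 1 further minute boundary passed. Total skipped labels = 18 × 0 + 2 × 1 = 2.
Non-drop label index = 3161 + 2 = 3163; at 30 labels/s that is 00:01:45:13, i.e. DF 00:01:45;13.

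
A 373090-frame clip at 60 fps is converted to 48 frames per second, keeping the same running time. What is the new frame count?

Target frames = source frames × (target rate / source rate) = 373090 × (48)/(60) = 373090 × 4/5 = 298472.

298472 frames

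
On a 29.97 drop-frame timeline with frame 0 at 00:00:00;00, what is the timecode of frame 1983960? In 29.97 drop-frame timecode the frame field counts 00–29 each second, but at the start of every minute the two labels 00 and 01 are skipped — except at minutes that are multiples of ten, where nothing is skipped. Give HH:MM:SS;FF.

Ten DF minutes hold 17982 frames, so frame 1983960 lies in block 110 (frames 1978020–1996001) with 5940 frames into that block.
The block's first minute is 1800 frames and the rest 1798 each; 5940 frames reaches minute 3, so 110 × 18 + 3 × 2 = 1986 labels have been skipped so far.
Adding those back, label number 1983960 + 1986 = 1985946 at 30 labels/s is 66198 s + 6 f = 18 h 23 min 18 s frame 6, i.e. 18:23:18;06.

18:23:18;06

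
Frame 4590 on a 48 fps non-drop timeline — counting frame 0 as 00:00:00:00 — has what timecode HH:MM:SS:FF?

00:01:35:30

4590 ÷ 48 = 95 full seconds, remainder 30 frames.
95 s = 0 h 1 min 35 s.
Timecode: 00:01:35:30.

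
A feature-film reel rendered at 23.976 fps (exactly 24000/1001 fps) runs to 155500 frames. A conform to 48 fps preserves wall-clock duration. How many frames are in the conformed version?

311311 frames

Target frames = source frames × (target rate / source rate) = 155500 × (48)/(24000/1001) = 155500 × 1001/500 = 311311.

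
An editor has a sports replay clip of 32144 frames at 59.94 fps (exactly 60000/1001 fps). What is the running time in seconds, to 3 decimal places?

Running time = 32144 × 1001/60000 = 2011009/3750 s ≈ 536.269 s.

536.269 seconds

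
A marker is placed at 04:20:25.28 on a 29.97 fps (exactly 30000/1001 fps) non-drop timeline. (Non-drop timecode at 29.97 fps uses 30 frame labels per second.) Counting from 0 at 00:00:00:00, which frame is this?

Total seconds to the label: (4 × 3600 + 20 × 60 + 25) = 15625.
Frame index = 15625 × 30 + 28 = 468778.

frame 468778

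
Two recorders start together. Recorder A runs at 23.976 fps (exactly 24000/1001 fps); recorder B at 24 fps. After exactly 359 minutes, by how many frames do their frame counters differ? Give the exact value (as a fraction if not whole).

516960/1001 frames

359 min = 21540 s.
A emits 24000/1001 × 21540 = 516960000/1001 frames; B emits 24 × 21540 = 516960.
Difference = 516960/1001 frames (≈ 516.4436); B is ahead of A.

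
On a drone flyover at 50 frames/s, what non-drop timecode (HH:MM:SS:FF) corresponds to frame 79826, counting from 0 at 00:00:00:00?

79826 ÷ 50 = 1596 full seconds, remainder 26 frames.
1596 s = 0 h 26 min 36 s.
Timecode: 00:26:36:26.

00:26:36:26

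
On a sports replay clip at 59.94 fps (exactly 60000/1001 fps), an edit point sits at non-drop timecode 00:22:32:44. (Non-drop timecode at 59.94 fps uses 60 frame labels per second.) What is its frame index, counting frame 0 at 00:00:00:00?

Total seconds to the label: (0 × 3600 + 22 × 60 + 32) = 1352.
Frame index = 1352 × 60 + 44 = 81164.

frame 81164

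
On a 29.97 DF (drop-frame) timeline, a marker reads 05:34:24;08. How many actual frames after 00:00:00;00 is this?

601326

Complete 10-minute blocks: 33, each 17982 frames → 593406.
Remaining 4 whole minutes in the current block: 1800 + 3 × 1798 = 7194 frames.
Within the current minute: 24 × 30 + 8 − 2 = 726 (labels ;00/;01 skipped at this minute). Total = 593406 + 7194 + 726 = 601326.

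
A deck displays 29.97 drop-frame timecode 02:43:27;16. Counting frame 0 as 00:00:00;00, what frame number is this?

293932

Complete 10-minute blocks: 16, each 17982 frames → 287712.
Remaining 3 whole minutes in the current block: 1800 + 2 × 1798 = 5396 frames.
Within the current minute: 27 × 30 + 16 − 2 = 824 (labels ;00/;01 skipped at this minute). Total = 287712 + 5396 + 824 = 293932.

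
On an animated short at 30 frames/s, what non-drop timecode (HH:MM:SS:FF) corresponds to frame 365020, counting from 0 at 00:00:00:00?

03:22:47:10

365020 ÷ 30 = 12167 full seconds, remainder 10 frames.
12167 s = 3 h 22 min 47 s.
Timecode: 03:22:47:10.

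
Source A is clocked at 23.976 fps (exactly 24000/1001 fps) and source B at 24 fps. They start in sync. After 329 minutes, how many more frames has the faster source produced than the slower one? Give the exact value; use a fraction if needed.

67680/143 frames

329 min = 19740 s.
A emits 24000/1001 × 19740 = 67680000/143 frames; B emits 24 × 19740 = 473760.
Difference = 67680/143 frames (≈ 473.2867); B is ahead of A.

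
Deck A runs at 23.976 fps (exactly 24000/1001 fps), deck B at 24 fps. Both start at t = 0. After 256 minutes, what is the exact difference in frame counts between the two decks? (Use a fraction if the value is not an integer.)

368640/1001 frames

256 min = 15360 s.
A emits 24000/1001 × 15360 = 368640000/1001 frames; B emits 24 × 15360 = 368640.
Difference = 368640/1001 frames (≈ 368.2717); B is ahead of A.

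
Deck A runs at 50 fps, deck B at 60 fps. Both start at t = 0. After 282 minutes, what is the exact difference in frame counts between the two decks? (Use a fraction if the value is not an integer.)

282 min = 16920 s.
A emits 50 × 16920 = 846000 frames; B emits 60 × 16920 = 1015200.
Difference = 169200 frames; B is ahead of A.

169200 frames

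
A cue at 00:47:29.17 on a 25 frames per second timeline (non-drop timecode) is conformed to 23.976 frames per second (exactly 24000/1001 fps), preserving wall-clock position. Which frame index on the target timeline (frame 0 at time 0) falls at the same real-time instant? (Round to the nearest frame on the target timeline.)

frame 68324

Source frame index: (0×3600 + 47×60 + 29) × 25 + 17 = 71242.
Real time: 71242 / (25) = 71242/25 s.
Target frame: (71242/25) × (24000/1001) = 68392320/1001 ≈ 68323.996 → 68324.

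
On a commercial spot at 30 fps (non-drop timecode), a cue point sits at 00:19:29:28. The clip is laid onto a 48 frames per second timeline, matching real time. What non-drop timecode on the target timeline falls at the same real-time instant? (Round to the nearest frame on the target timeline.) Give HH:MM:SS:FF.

00:19:29:45

Source frame index: (0×3600 + 19×60 + 29) × 30 + 28 = 35098.
Real time: 35098 / (30) = 17549/15 s.
Target frame: (17549/15) × (48) = 280784/5 ≈ 56156.800 → 56157.
At 48 labels/s: frame 56157 → 00:19:29:45.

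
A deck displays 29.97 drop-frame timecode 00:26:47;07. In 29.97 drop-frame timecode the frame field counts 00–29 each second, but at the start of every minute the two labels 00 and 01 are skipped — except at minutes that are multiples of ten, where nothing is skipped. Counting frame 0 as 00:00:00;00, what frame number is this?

Complete 10-minute blocks: 2, each 17982 frames → 35964.
Remaining 6 whole minutes in the current block: 1800 + 5 × 1798 = 10790 frames.
Within the current minute: 47 × 30 + 7 − 2 = 1415 (labels ;00/;01 skipped at this minute). Total = 35964 + 10790 + 1415 = 48169.

48169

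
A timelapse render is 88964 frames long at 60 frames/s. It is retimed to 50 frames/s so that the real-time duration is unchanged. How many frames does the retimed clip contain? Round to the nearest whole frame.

Frames at target rate = 88964 × (50) / (60) = 222410/3 ≈ 74136.667.
Nearest whole frame: 74137.

74137 frames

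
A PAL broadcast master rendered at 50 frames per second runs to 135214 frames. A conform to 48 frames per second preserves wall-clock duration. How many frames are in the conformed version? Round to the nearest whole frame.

129805 frames

Frames at target rate = 135214 × (48) / (50) = 3245136/25 ≈ 129805.440.
Nearest whole frame: 129805.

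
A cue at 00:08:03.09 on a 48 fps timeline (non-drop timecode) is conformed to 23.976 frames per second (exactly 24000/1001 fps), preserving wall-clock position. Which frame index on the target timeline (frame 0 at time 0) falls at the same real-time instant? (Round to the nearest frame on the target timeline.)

frame 11585

Source frame index: (0×3600 + 8×60 + 3) × 48 + 9 = 23193.
Real time: 23193 / (48) = 7731/16 s.
Target frame: (7731/16) × (24000/1001) = 11596500/1001 ≈ 11584.915 → 11585.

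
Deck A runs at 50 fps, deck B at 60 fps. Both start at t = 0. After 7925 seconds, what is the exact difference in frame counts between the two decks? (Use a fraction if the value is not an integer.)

A emits 50 × 7925 = 396250 frames; B emits 60 × 7925 = 475500.
Difference = 79250 frames; B is ahead of A.

79250 frames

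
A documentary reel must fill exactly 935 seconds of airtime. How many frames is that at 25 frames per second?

23375 frames

Frames = 935 × 25 = 23375.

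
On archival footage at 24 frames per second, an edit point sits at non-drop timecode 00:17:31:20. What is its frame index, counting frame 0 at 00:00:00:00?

25244

Total seconds to the label: (0 × 3600 + 17 × 60 + 31) = 1051.
Frame index = 1051 × 24 + 20 = 25244.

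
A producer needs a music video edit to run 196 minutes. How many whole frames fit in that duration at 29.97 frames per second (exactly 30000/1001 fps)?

352447 frames

196 min = 11760 s.
Frames = 11760 × 30000/1001 = 50400000/143 ≈ 352447.5524.
Complete frames: 352447.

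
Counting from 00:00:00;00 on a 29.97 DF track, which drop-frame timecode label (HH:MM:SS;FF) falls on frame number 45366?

00:25:13;22

Ten DF minutes hold 17982 frames, so frame 45366 lies in block 2 (frames 35964–53945) with 9402 frames into that block.
The block's first minute is 1800 frames and the rest 1798 each; 9402 frames reaches minute 5, so 2 × 18 + 5 × 2 = 46 labels have been skipped so far.
Adding those back, label number 45366 + 46 = 45412 at 30 labels/s is 1513 s + 22 f = 0 h 25 min 13 s frame 22, i.e. 00:25:13;22.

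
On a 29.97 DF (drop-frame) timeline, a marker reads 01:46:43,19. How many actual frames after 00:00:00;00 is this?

191917

Complete 10-minute blocks: 10, each 17982 frames → 179820.
Remaining 6 whole minutes in the current block: 1800 + 5 × 1798 = 10790 frames.
Within the current minute: 43 × 30 + 19 − 2 = 1307 (labels ;00/;01 skipped at this minute). Total = 179820 + 10790 + 1307 = 191917.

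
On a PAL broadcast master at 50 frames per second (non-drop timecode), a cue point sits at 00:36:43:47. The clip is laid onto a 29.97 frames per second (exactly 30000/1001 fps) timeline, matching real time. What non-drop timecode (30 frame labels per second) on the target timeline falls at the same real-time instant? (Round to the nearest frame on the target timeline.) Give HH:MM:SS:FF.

00:36:41:22

Source frame index: (0×3600 + 36×60 + 43) × 50 + 47 = 110197.
Real time: 110197 / (50) = 110197/50 s.
Target frame: (110197/50) × (30000/1001) = 66118200/1001 ≈ 66052.148 → 66052.
At 30 labels/s: frame 66052 → 00:36:41:22.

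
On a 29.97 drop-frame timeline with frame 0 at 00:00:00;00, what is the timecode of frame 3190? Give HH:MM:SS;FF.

00:01:46;12

Ten DF minutes hold 17982 frames, so frame 3190 lies in block 0 (frames 0–17981) with 3190 frames into that block.
The block's first minute is 1800 frames and the rest 1798 each; 3190 frames reaches minute 1, so 0 × 18 + 1 × 2 = 2 labels have been skipped so far.
Adding those back, label number 3190 + 2 = 3192 at 30 labels/s is 106 s + 12 f = 0 h 1 min 46 s frame 12, i.e. 00:01:46;12.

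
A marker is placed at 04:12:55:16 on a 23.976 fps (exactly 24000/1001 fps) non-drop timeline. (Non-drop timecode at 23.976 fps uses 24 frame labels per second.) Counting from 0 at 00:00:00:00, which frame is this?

frame 364216

Total seconds to the label: (4 × 3600 + 12 × 60 + 55) = 15175.
Frame index = 15175 × 24 + 16 = 364216.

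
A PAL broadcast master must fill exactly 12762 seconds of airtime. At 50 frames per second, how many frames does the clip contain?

Frames = 12762 × 50 = 638100.

638100 frames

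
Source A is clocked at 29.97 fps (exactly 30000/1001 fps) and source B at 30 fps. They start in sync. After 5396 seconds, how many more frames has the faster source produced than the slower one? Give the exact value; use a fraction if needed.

A emits 30000/1001 × 5396 = 161880000/1001 frames; B emits 30 × 5396 = 161880.
Difference = 161880/1001 frames (≈ 161.7183); B is ahead of A.

161880/1001 frames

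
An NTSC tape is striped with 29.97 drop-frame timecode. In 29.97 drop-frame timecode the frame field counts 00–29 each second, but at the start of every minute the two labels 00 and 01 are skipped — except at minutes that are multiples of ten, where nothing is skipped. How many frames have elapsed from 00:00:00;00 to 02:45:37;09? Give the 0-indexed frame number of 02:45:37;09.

As if non-drop at 30 labels/s: (2 × 3600 + 45 × 60 + 37) × 30 + 9 = 298119.
Minute boundaries passed: 165; those not divisible by 10: 165 − 16 = 149; dropped labels = 2 × 149 = 298.
Actual frame index = 298119 − 298 = 297821.

297821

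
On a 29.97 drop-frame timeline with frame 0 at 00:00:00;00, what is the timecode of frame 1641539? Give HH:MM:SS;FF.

15:12:52;21

Ten DF minutes hold 17982 frames, so frame 1641539 lies in block 91 (frames 1636362–1654343) with 5177 frames into that block.
The block's first minute is 1800 frames and the rest 1798 each; 5177 frames reaches minute 2, so 91 × 18 + 2 × 2 = 1642 labels have been skipped so far.
Adding those back, label number 1641539 + 1642 = 1643181 at 30 labels/s is 54772 s + 21 f = 15 h 12 min 52 s frame 21, i.e. 15:12:52;21.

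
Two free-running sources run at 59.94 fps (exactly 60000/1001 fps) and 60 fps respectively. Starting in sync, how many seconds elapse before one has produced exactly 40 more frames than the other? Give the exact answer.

2002/3 seconds

The gap grows by |60 − 60000/1001| = 60/1001 frames per second.
Time for a 40-frame gap: 40 ÷ (60/1001) = 2002/3 s.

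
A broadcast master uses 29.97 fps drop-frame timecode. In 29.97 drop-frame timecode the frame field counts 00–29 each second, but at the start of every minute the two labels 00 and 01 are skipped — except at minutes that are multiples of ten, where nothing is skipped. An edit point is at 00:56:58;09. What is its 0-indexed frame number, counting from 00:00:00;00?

102447

As if non-drop at 30 labels/s: (0 × 3600 + 56 × 60 + 58) × 30 + 9 = 102549.
Minute boundaries passed: 56; those not divisible by 10: 56 − 5 = 51; dropped labels = 2 × 51 = 102.
Actual frame index = 102549 − 102 = 102447.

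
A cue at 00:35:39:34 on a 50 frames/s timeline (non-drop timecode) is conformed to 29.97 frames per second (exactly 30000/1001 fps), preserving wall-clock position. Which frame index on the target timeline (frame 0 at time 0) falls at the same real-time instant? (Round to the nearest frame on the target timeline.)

frame 64126

Source frame index: (0×3600 + 35×60 + 39) × 50 + 34 = 106984.
Real time: 106984 / (50) = 53492/25 s.
Target frame: (53492/25) × (30000/1001) = 64190400/1001 ≈ 64126.274 → 64126.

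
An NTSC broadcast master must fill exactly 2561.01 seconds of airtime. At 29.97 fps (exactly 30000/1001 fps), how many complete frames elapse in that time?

Frames = 2561.01 × 30000/1001 = 76830300/1001 ≈ 76753.5465.
Complete frames: 76753.

76753 frames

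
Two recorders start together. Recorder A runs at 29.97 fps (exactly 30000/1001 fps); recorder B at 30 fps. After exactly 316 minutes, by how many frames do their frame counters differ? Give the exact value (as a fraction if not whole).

568800/1001 frames

316 min = 18960 s.
A emits 30000/1001 × 18960 = 568800000/1001 frames; B emits 30 × 18960 = 568800.
Difference = 568800/1001 frames (≈ 568.2318); B is ahead of A.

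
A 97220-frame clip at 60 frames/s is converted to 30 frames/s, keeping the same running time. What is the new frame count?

Target frames = source frames × (target rate / source rate) = 97220 × (30)/(60) = 97220 × 1/2 = 48610.

48610 frames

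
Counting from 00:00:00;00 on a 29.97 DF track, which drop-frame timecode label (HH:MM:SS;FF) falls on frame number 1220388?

Each 10-minute DF block holds 10 × 60 × 30 − 9 × 2 = 17982 frames. 1220388 ÷ 17982 → 67 full blocks, remainder 15594.
Within the partial block the first minute is 1800 frames and each further minute 1798, so 8 further minute boundaries passed. Total skipped labels = 18 × 67 + 2 × 8 = 1222.
Non-drop label index = 1220388 + 1222 = 1221610; at 30 labels/s that is 11:18:40:10, i.e. DF 11:18:40;10.

11:18:40;10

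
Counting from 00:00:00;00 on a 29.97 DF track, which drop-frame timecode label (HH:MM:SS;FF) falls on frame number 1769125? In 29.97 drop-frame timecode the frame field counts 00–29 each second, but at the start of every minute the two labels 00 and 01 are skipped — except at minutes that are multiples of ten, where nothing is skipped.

16:23:49;25

Each 10-minute DF block holds 10 × 60 × 30 − 9 × 2 = 17982 frames. 1769125 ÷ 17982 → 98 full blocks, remainder 6889.
Within the partial block the first minute is 1800 frames and each further minute 1798, so 3 further minute boundaries passed. Total skipped labels = 18 × 98 + 2 × 3 = 1770.
Non-drop label index = 1769125 + 1770 = 1770895; at 30 labels/s that is 16:23:49:25, i.e. DF 16:23:49;25.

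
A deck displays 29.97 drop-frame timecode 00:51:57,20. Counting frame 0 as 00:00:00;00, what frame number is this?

As if non-drop at 30 labels/s: (0 × 3600 + 51 × 60 + 57) × 30 + 20 = 93530.
Minute boundaries passed: 51; those not divisible by 10: 51 − 5 = 46; dropped labels = 2 × 46 = 92.
Actual frame index = 93530 − 92 = 93438.

93438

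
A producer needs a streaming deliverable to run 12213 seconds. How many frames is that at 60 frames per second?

732780 frames

Frames = 12213 × 60 = 732780.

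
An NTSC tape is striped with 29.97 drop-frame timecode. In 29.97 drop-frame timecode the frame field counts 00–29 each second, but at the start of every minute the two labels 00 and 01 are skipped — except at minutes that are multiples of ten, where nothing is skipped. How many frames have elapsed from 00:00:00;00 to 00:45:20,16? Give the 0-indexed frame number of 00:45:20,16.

Complete 10-minute blocks: 4, each 17982 frames → 71928.
Remaining 5 whole minutes in the current block: 1800 + 4 × 1798 = 8992 frames.
Within the current minute: 20 × 30 + 16 − 2 = 614 (labels ;00/;01 skipped at this minute). Total = 71928 + 8992 + 614 = 81534.

81534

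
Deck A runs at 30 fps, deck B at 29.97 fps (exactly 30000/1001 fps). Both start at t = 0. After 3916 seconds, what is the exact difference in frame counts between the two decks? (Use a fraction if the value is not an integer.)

A emits 30 × 3916 = 117480 frames; B emits 30000/1001 × 3916 = 10680000/91.
Difference = 10680/91 frames (≈ 117.3626); B is behind A.

10680/91 frames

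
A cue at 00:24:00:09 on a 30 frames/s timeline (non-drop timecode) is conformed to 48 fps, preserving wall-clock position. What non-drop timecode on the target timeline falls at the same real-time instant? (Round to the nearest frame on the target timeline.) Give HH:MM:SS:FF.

00:24:00:14

Source frame index: (0×3600 + 24×60 + 0) × 30 + 9 = 43209.
Real time: 43209 / (30) = 14403/10 s.
Target frame: (14403/10) × (48) = 345672/5 ≈ 69134.400 → 69134.
At 48 labels/s: frame 69134 → 00:24:00:14.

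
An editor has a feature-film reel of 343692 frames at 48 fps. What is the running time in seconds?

7160.25 seconds

Running time = 343692 / (48) = 7160.25 s.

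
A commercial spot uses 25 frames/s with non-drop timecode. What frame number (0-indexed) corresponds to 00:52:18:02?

Total seconds to the label: (0 × 3600 + 52 × 60 + 18) = 3138.
Frame index = 3138 × 25 + 2 = 78452.

78452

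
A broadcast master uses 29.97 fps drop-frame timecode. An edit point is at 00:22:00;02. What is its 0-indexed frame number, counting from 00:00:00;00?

39562

Complete 10-minute blocks: 2, each 17982 frames → 35964.
Remaining 2 whole minutes in the current block: 1800 + 1 × 1798 = 3598 frames.
Within the current minute: 0 × 30 + 2 − 2 = 0 (labels ;00/;01 skipped at this minute). Total = 35964 + 3598 + 0 = 39562.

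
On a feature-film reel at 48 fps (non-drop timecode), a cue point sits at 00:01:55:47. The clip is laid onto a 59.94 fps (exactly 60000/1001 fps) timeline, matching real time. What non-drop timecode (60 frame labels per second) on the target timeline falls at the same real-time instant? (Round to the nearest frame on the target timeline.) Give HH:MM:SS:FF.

00:01:55:52

Source frame index: (0×3600 + 1×60 + 55) × 48 + 47 = 5567.
Real time: 5567 / (48) = 5567/48 s.
Target frame: (5567/48) × (60000/1001) = 6958750/1001 ≈ 6951.798 → 6952.
At 60 labels/s: frame 6952 → 00:01:55:52.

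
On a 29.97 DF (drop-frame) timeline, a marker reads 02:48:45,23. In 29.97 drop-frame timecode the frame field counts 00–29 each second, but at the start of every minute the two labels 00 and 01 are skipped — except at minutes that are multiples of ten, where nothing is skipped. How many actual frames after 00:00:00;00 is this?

303469

Complete 10-minute blocks: 16, each 17982 frames → 287712.
Remaining 8 whole minutes in the current block: 1800 + 7 × 1798 = 14386 frames.
Within the current minute: 45 × 30 + 23 − 2 = 1371 (labels ;00/;01 skipped at this minute). Total = 287712 + 14386 + 1371 = 303469.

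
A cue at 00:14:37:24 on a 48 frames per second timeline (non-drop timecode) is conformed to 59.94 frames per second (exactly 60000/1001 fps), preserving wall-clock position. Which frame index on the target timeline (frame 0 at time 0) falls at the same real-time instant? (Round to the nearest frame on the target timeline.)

Source frame index: (0×3600 + 14×60 + 37) × 48 + 24 = 42120.
Real time: 42120 / (48) = 1755/2 s.
Target frame: (1755/2) × (60000/1001) = 4050000/77 ≈ 52597.403 → 52597.

frame 52597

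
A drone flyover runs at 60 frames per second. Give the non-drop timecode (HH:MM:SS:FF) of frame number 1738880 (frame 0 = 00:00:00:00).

08:03:01:20

1738880 ÷ 60 = 28981 full seconds, remainder 20 frames.
28981 s = 8 h 3 min 1 s.
Timecode: 08:03:01:20.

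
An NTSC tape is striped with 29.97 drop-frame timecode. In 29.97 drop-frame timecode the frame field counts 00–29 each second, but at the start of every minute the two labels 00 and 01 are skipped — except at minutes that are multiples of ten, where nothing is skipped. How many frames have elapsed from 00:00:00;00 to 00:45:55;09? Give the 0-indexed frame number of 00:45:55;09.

As if non-drop at 30 labels/s: (0 × 3600 + 45 × 60 + 55) × 30 + 9 = 82659.
Minute boundaries passed: 45; those not divisible by 10: 45 − 4 = 41; dropped labels = 2 × 41 = 82.
Actual frame index = 82659 − 82 = 82577.

82577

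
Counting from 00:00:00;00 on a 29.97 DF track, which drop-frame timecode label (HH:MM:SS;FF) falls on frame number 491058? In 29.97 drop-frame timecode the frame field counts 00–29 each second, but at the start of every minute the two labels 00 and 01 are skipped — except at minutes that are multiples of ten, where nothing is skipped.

Each 10-minute DF block holds 10 × 60 × 30 − 9 × 2 = 17982 frames. 491058 ÷ 17982 → 27 full blocks, remainder 5544.
Within the partial block the first minute is 1800 frames and each further minute 1798, so 3 further minute boundaries passed. Total skipped labels = 18 × 27 + 2 × 3 = 492.
Non-drop label index = 491058 + 492 = 491550; at 30 labels/s that is 04:33:05:00, i.e. DF 04:33:05;00.

04:33:05;00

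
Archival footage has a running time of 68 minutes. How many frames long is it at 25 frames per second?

68 min = 4080 s.
Frames = 4080 × 25 = 102000.

102000 frames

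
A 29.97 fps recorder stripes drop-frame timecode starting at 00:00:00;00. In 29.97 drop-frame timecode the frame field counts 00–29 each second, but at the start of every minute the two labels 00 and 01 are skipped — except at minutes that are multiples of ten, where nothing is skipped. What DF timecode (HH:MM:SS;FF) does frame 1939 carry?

00:01:04;21

Each 10-minute DF block holds 10 × 60 × 30 − 9 × 2 = 17982 frames. 1939 ÷ 17982 → 0 full blocks, remainder 1939.
Within the partial block the first minute is 1800 frames and each further minute 1798, so 1 further minute boundary passed. Total skipped labels = 18 × 0 + 2 × 1 = 2.
Non-drop label index = 1939 + 2 = 1941; at 30 labels/s that is 00:01:04:21, i.e. DF 00:01:04;21.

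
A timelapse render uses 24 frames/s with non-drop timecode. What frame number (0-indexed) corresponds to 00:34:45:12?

frame 50052

Total seconds to the label: (0 × 3600 + 34 × 60 + 45) = 2085.
Frame index = 2085 × 24 + 12 = 50052.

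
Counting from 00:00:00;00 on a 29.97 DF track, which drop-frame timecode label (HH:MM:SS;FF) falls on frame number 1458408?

Ten DF minutes hold 17982 frames, so frame 1458408 lies in block 81 (frames 1456542–1474523) with 1866 frames into that block.
The block's first minute is 1800 frames and the rest 1798 each; 1866 frames reaches minute 1, so 81 × 18 + 1 × 2 = 1460 labels have been skipped so far.
Adding those back, label number 1458408 + 1460 = 1459868 at 30 labels/s is 48662 s + 8 f = 13 h 31 min 2 s frame 8, i.e. 13:31:02;08.

13:31:02;08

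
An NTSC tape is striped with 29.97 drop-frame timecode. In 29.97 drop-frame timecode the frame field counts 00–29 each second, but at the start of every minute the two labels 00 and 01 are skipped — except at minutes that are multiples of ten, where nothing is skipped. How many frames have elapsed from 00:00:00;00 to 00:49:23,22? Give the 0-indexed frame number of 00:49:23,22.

88822

Complete 10-minute blocks: 4, each 17982 frames → 71928.
Remaining 9 whole minutes in the current block: 1800 + 8 × 1798 = 16184 frames.
Within the current minute: 23 × 30 + 22 − 2 = 710 (labels ;00/;01 skipped at this minute). Total = 71928 + 16184 + 710 = 88822.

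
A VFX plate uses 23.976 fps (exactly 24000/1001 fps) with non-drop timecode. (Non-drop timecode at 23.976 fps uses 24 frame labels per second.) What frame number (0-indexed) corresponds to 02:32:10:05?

Total seconds to the label: (2 × 3600 + 32 × 60 + 10) = 9130.
Frame index = 9130 × 24 + 5 = 219125.

frame 219125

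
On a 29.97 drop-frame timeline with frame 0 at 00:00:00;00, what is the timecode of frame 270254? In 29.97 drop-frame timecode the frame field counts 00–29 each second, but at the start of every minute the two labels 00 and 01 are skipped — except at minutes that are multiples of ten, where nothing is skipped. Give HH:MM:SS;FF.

02:30:17;14

Ten DF minutes hold 17982 frames, so frame 270254 lies in block 15 (frames 269730–287711) with 524 frames into that block.
The block's first minute is 1800 frames and the rest 1798 each; 524 frames reaches minute 0, so 15 × 18 + 0 × 2 = 270 labels have been skipped so far.
Adding those back, label number 270254 + 270 = 270524 at 30 labels/s is 9017 s + 14 f = 2 h 30 min 17 s frame 14, i.e. 02:30:17;14.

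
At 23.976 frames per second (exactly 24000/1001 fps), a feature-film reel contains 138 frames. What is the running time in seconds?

Running time = 138 / (24000/1001) = 5.75575 s.

5.75575 seconds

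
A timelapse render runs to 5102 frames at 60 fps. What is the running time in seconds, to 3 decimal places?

Running time = 5102 × 1/60 = 2551/30 s ≈ 85.033 s.

85.033 seconds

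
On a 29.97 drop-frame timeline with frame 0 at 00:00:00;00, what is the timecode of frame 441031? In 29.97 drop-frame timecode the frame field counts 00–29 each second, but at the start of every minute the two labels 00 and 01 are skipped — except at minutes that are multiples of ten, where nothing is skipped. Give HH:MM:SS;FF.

Each 10-minute DF block holds 10 × 60 × 30 − 9 × 2 = 17982 frames. 441031 ÷ 17982 → 24 full blocks, remainder 9463.
Within the partial block the first minute is 1800 frames and each further minute 1798, so 5 further minute boundaries passed. Total skipped labels = 18 × 24 + 2 × 5 = 442.
Non-drop label index = 441031 + 442 = 441473; at 30 labels/s that is 04:05:15:23, i.e. DF 04:05:15;23.

04:05:15;23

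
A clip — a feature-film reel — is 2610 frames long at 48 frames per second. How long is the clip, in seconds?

54.375 seconds

Running time = 2610 / (48) = 54.375 s.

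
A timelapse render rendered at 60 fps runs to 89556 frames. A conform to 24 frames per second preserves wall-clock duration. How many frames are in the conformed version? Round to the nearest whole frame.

35822 frames

Frames at target rate = 89556 × (24) / (60) = 179112/5 ≈ 35822.400.
Nearest whole frame: 35822.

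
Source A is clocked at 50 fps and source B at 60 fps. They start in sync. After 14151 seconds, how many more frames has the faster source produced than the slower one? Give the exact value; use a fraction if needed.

141510 frames

A emits 50 × 14151 = 707550 frames; B emits 60 × 14151 = 849060.
Difference = 141510 frames; B is ahead of A.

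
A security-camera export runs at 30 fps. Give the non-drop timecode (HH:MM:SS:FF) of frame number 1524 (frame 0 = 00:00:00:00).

1524 ÷ 30 = 50 full seconds, remainder 24 frames.
50 s = 0 h 0 min 50 s.
Timecode: 00:00:50:24.

00:00:50:24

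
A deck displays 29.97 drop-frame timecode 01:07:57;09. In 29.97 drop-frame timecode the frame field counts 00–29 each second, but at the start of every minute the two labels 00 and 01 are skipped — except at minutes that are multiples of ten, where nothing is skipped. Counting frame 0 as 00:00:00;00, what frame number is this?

122197

As if non-drop at 30 labels/s: (1 × 3600 + 7 × 60 + 57) × 30 + 9 = 122319.
Minute boundaries passed: 67; those not divisible by 10: 67 − 6 = 61; dropped labels = 2 × 61 = 122.
Actual frame index = 122319 − 122 = 122197.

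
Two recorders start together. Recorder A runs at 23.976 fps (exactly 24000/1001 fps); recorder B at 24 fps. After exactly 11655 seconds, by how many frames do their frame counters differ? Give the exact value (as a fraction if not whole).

39960/143 frames

A emits 24000/1001 × 11655 = 39960000/143 frames; B emits 24 × 11655 = 279720.
Difference = 39960/143 frames (≈ 279.4406); B is ahead of A.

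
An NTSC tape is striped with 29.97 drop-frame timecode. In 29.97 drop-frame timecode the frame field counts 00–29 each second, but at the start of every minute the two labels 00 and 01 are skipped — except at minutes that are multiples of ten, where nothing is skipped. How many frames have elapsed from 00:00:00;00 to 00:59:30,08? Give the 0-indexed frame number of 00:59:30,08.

Complete 10-minute blocks: 5, each 17982 frames → 89910.
Remaining 9 whole minutes in the current block: 1800 + 8 × 1798 = 16184 frames.
Within the current minute: 30 × 30 + 8 − 2 = 906 (labels ;00/;01 skipped at this minute). Total = 89910 + 16184 + 906 = 107000.

107000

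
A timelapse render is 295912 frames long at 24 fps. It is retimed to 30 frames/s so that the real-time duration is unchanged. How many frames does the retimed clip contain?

Target frames = source frames × (target rate / source rate) = 295912 × (30)/(24) = 295912 × 5/4 = 369890.

369890 frames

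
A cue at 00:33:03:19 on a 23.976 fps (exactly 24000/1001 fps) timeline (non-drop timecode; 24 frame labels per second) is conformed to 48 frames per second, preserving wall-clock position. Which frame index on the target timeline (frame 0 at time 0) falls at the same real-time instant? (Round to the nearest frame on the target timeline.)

Source frame index: (0×3600 + 33×60 + 3) × 24 + 19 = 47611.
Real time: 47611 / (24000/1001) = 47658611/24000 s.
Target frame: (47658611/24000) × (48) = 47658611/500 ≈ 95317.222 → 95317.

frame 95317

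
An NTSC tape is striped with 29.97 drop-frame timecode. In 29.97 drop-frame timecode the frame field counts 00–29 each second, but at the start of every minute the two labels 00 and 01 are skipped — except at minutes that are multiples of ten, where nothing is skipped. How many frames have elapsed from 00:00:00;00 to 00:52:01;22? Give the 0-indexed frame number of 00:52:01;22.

As if non-drop at 30 labels/s: (0 × 3600 + 52 × 60 + 1) × 30 + 22 = 93652.
Minute boundaries passed: 52; those not divisible by 10: 52 − 5 = 47; dropped labels = 2 × 47 = 94.
Actual frame index = 93652 − 94 = 93558.

93558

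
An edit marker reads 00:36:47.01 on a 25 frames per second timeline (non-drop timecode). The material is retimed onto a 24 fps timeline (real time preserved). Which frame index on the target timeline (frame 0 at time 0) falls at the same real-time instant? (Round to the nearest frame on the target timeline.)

frame 52969

Source frame index: (0×3600 + 36×60 + 47) × 25 + 1 = 55176.
Real time: 55176 / (25) = 55176/25 s.
Target frame: (55176/25) × (24) = 1324224/25 ≈ 52968.960 → 52969.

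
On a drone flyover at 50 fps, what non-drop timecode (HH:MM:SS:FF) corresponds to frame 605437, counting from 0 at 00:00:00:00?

605437 ÷ 50 = 12108 full seconds, remainder 37 frames.
12108 s = 3 h 21 min 48 s.
Timecode: 03:21:48:37.

03:21:48:37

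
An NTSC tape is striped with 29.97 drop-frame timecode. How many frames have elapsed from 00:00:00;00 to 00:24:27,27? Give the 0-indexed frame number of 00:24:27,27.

As if non-drop at 30 labels/s: (0 × 3600 + 24 × 60 + 27) × 30 + 27 = 44037.
Minute boundaries passed: 24; those not divisible by 10: 24 − 2 = 22; dropped labels = 2 × 22 = 44.
Actual frame index = 44037 − 44 = 43993.

43993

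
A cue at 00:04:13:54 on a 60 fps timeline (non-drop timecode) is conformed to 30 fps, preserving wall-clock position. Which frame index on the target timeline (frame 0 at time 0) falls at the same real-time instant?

frame 7617

Source frame index: (0×3600 + 4×60 + 13) × 60 + 54 = 15234.
Real time: 15234 / (60) = 2539/10 s.
Target frame: (2539/10) × (30) = 7617.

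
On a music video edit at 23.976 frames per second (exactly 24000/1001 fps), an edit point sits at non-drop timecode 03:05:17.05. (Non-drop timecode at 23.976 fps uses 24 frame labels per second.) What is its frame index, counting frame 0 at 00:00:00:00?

Total seconds to the label: (3 × 3600 + 5 × 60 + 17) = 11117.
Frame index = 11117 × 24 + 5 = 266813.

frame 266813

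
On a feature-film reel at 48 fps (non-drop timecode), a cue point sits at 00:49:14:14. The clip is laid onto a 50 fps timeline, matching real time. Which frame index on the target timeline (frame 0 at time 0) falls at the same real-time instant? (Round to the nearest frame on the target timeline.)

Source frame index: (0×3600 + 49×60 + 14) × 48 + 14 = 141806.
Real time: 141806 / (48) = 70903/24 s.
Target frame: (70903/24) × (50) = 1772575/12 ≈ 147714.583 → 147715.

frame 147715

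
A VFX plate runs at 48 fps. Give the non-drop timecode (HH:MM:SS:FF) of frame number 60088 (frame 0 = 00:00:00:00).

60088 ÷ 48 = 1251 full seconds, remainder 40 frames.
1251 s = 0 h 20 min 51 s.
Timecode: 00:20:51:40.

00:20:51:40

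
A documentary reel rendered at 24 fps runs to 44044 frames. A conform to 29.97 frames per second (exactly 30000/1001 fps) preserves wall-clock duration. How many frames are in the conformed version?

55000 frames

Target frames = source frames × (target rate / source rate) = 44044 × (30000/1001)/(24) = 44044 × 1250/1001 = 55000.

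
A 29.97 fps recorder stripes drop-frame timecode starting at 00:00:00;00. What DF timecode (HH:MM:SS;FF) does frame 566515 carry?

05:15:02;23

Each 10-minute DF block holds 10 × 60 × 30 − 9 × 2 = 17982 frames. 566515 ÷ 17982 → 31 full blocks, remainder 9073.
Within the partial block the first minute is 1800 frames and each further minute 1798, so 5 further minute boundaries passed. Total skipped labels = 18 × 31 + 2 × 5 = 568.
Non-drop label index = 566515 + 568 = 567083; at 30 labels/s that is 05:15:02:23, i.e. DF 05:15:02;23.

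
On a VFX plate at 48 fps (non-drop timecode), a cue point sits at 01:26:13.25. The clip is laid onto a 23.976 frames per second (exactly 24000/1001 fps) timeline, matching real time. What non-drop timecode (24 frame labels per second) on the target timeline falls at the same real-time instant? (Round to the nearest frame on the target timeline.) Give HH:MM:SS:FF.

Source frame index: (1×3600 + 26×60 + 13) × 48 + 25 = 248329.
Real time: 248329 / (48) = 248329/48 s.
Target frame: (248329/48) × (24000/1001) = 124164500/1001 ≈ 124040.460 → 124040.
At 24 labels/s: frame 124040 → 01:26:08:08.

01:26:08:08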